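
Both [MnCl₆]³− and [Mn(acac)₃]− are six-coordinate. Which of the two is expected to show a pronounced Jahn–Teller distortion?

[MnCl₆]³−: Ligand charges: each chloride is −1. With an overall charge of −3 the manganese centre must be in the +3 oxidation state. Mn sits in group 7, so the d-electron count is 7 − 3 = 4. Chloride is a weak-field ligand for a first-row metal, so the complex is high-spin. The t₂g³e_g¹ (high-spin) configuration has an unevenly filled e_g set; the Jahn–Teller theorem predicts a tetragonal distortion (typically axial elongation) to lift the degeneracy.
[Mn(acac)₃]−: Ligand charges: each acetylacetonate is −1. With an overall charge of −1 the manganese centre must be in the +2 oxidation state. Manganese is a group-7 element; Mn(II) is therefore d⁵. Acetylacetonate is a weak-field ligand for a first-row metal, so the complex is high-spin. The d⁵ configuration leaves the e_g set evenly filled (or empty) — no strong Jahn–Teller driving force.

[MnCl₆]³−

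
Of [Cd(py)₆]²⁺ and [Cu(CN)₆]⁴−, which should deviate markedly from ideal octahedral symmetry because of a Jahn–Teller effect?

[Cu(CN)₆]⁴−

[Cd(py)₆]²⁺: Pyridine is neutral; balancing the +2 overall charge requires Cd(II). Cadmium is a group-12 element; Cd(II) is therefore d¹⁰. The d¹⁰ configuration leaves the e_g set evenly filled (or empty) — no strong Jahn–Teller driving force.
[Cu(CN)₆]⁴−: Each cyanide is −1; balancing the −4 overall charge requires Cu(II). Group 11 minus oxidation state 2 gives a d⁹ configuration. The t₂g⁶e_g³ configuration has an unevenly filled e_g set; the Jahn–Teller theorem predicts a tetragonal distortion (typically axial elongation) to lift the degeneracy.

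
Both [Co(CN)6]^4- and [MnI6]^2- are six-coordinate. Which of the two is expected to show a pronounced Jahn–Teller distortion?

[Co(CN)6]^4-: Summing ligand charges against the −4 overall charge gives an oxidation state of +2 for cobalt. Group 9 minus oxidation state 2 gives a d⁷ configuration. Cyanide is a strong-field ligand (high in the spectrochemical series) for a first-row metal, so the complex is low-spin. The t₂g⁶e_g¹ (low-spin) configuration has an unevenly filled e_g set; the Jahn–Teller theorem predicts a tetragonal distortion (typically axial elongation) to lift the degeneracy.
[MnI6]^2-: Ligand charges: each iodide is −1. With an overall charge of −2 the manganese centre must be in the +4 oxidation state. Group 7 minus oxidation state 4 gives a d³ configuration. The d³ configuration leaves the e_g set evenly filled (or empty) — no strong Jahn–Teller driving force.

[Co(CN)6]^4-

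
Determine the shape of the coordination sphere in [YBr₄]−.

Ligand charges: each bromide is −1. With an overall charge of −1 the yttrium centre must be in the +3 oxidation state.
Group 3 minus oxidation state 3 gives a d⁰ configuration.
With 4 monodentate ligands the coordination number is 4.
A d⁰ ion has no crystal-field stabilisation preference between square planar and tetrahedral, so four ligands adopt the sterically favoured tetrahedral geometry.

tetrahedral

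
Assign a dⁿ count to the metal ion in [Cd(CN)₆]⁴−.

d¹⁰

Summing ligand charges against the −4 overall charge gives an oxidation state of +2 for cadmium.
Cadmium is a group-12 element; Cd(II) is therefore d¹⁰.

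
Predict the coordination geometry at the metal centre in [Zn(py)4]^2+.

tetrahedral

Pyridine is neutral; balancing the +2 overall charge requires Zn(II).
Zn sits in group 12, so the d-electron count is 12 − 2 = 10.
Coordination number: 4.
A d¹⁰ ion has no crystal-field stabilisation preference between square planar and tetrahedral, so four ligands adopt the sterically favoured tetrahedral geometry.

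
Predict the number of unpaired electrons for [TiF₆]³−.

1

Summing ligand charges against the −3 overall charge gives an oxidation state of +3 for titanium.
Group 4 minus oxidation state 3 gives a d¹ configuration.
In an octahedral field the d¹ configuration is t₂g¹e_g⁰ (only one arrangement possible), giving 1 unpaired electron.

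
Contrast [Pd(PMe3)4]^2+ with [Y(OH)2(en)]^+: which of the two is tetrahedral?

For [Pd(PMe3)4]^2+: Trimethylphosphine is neutral; balancing the +2 overall charge requires Pd(II). Palladium is a group-10 element; Pd(II) is therefore d⁸. A 4d d⁸ ion has a large crystal-field splitting; square planar leaves the high-energy d_{x²−y²} orbital empty and maximises CFSE. → square planar.
For [Y(OH)2(en)]^+: Each hydroxide is −1; ethylenediamine is neutral; balancing the +1 overall charge requires Y(III). Y sits in group 3, so the d-electron count is 3 − 3 = 0. A d⁰ ion has no crystal-field stabilisation preference between square planar and tetrahedral, so four ligands adopt the sterically favoured tetrahedral geometry. → tetrahedral.

[Y(OH)2(en)]^+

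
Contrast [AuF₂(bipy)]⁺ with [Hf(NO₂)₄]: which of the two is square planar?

For [AuF₂(bipy)]⁺: Ligand charges: each fluoride is −1; 2,2′-bipyridine is neutral. With an overall charge of +1 the gold centre must be in the +3 oxidation state. Gold is a group-11 element; Au(III) is therefore d⁸. A 5d d⁸ ion has a large crystal-field splitting; square planar leaves the high-energy d_{x²−y²} orbital empty and maximises CFSE. → square planar.
For [Hf(NO₂)₄]: Each nitro (N-bound nitrite) is −1; balancing the 0 overall charge requires Hf(IV). Hf sits in group 4, so the d-electron count is 4 − 4 = 0. A d⁰ ion has no crystal-field stabilisation preference between square planar and tetrahedral, so four ligands adopt the sterically favoured tetrahedral geometry. → tetrahedral.

[AuF₂(bipy)]⁺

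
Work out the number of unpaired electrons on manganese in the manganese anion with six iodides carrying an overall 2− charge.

Each iodide is −1; balancing the −2 overall charge requires Mn(IV).
Group 7 minus oxidation state 4 gives a d³ configuration.
In an octahedral field the d³ configuration is t₂g³e_g⁰ (only one arrangement possible), giving 3 unpaired electrons.

3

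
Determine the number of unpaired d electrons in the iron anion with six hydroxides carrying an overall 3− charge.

5

Summing ligand charges against the −3 overall charge gives an oxidation state of +3 for iron.
Iron is a group-8 element; Fe(III) is therefore d⁵.
The spin state decides the count: Hydroxide is a weak-field ligand for a first-row metal, so the complex is high-spin.
An octahedral high-spin d⁵ ion is t₂g³e_g², giving 5 unpaired electrons.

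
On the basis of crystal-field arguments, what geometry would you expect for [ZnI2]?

Each iodide is −1; balancing the 0 overall charge requires Zn(II).
Group 12 minus oxidation state 2 gives a d¹⁰ configuration.
Coordination number: 2.
A d¹⁰ ion with only two ligands adopts a linear arrangement (sp hybridisation; no CFSE preference).

linear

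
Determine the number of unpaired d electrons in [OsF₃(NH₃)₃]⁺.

Ligand charges: each fluoride is −1; ammonia is neutral. With an overall charge of +1 the osmium centre must be in the +4 oxidation state.
Os sits in group 8, so the d-electron count is 8 − 4 = 4.
The spin state decides the count: a 5d ion has a large Δₒ and is invariably low-spin.
An octahedral low-spin d⁴ ion is t₂g⁴e_g⁰, giving 2 unpaired electrons.

2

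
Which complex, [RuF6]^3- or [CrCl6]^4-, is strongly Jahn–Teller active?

[RuF6]^3-: Summing ligand charges against the −3 overall charge gives an oxidation state of +3 for ruthenium. Ru sits in group 8, so the d-electron count is 8 − 3 = 5. A 4d ion has a large Δₒ and is invariably low-spin. The d⁵ configuration leaves the e_g set evenly filled (or empty) — no strong Jahn–Teller driving force.
[CrCl6]^4-: Each chloride is −1; balancing the −4 overall charge requires Cr(II). Chromium is a group-6 element; Cr(II) is therefore d⁴. Chloride is a weak-field ligand for a first-row metal, so the complex is high-spin. The t₂g³e_g¹ (high-spin) configuration has an unevenly filled e_g set; the Jahn–Teller theorem predicts a tetragonal distortion (typically axial elongation) to lift the degeneracy.

[CrCl6]^4-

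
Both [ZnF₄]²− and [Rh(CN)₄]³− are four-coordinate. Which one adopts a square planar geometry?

For [ZnF₄]²−: Ligand charges: each fluoride is −1. With an overall charge of −2 the zinc centre must be in the +2 oxidation state. Group 12 minus oxidation state 2 gives a d¹⁰ configuration. A d¹⁰ ion has no crystal-field stabilisation preference between square planar and tetrahedral, so four ligands adopt the sterically favoured tetrahedral geometry. → tetrahedral.
For [Rh(CN)₄]³−: Summing ligand charges against the −3 overall charge gives an oxidation state of +1 for rhodium. Rh sits in group 9, so the d-electron count is 9 − 1 = 8. A 4d d⁸ ion has a large crystal-field splitting; square planar leaves the high-energy d_{x²−y²} orbital empty and maximises CFSE. → square planar.

[Rh(CN)₄]³−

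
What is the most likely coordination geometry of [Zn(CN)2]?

Ligand charges: each cyanide is −1. With an overall charge of 0 the zinc centre must be in the +2 oxidation state.
Group 12 minus oxidation state 2 gives a d¹⁰ configuration.
Coordination number: 2.
A d¹⁰ ion with only two ligands adopts a linear arrangement (sp hybridisation; no CFSE preference).

linear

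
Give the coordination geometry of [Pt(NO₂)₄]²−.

square planar

Summing ligand charges against the −2 overall charge gives an oxidation state of +2 for platinum.
Group 10 minus oxidation state 2 gives a d⁸ configuration.
Coordination number: 4.
A 5d d⁸ ion has a large crystal-field splitting; square planar leaves the high-energy d_{x²−y²} orbital empty and maximises CFSE.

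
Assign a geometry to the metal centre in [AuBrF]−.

linear

Each bromide is −1; each fluoride is −1; balancing the −1 overall charge requires Au(I).
Gold is a group-11 element; Au(I) is therefore d¹⁰.
With 2 monodentate ligands the coordination number is 2.
A d¹⁰ ion with only two ligands adopts a linear arrangement (sp hybridisation; no CFSE preference).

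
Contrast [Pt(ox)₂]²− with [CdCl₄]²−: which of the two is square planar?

For [Pt(ox)₂]²−: Ligand charges: each oxalate is −2. With an overall charge of −2 the platinum centre must be in the +2 oxidation state. Platinum is a group-10 element; Pt(II) is therefore d⁸. A 5d d⁸ ion has a large crystal-field splitting; square planar leaves the high-energy d_{x²−y²} orbital empty and maximises CFSE. → square planar.
For [CdCl₄]²−: Ligand charges: each chloride is −1. With an overall charge of −2 the cadmium centre must be in the +2 oxidation state. Group 12 minus oxidation state 2 gives a d¹⁰ configuration. A d¹⁰ ion has no crystal-field stabilisation preference between square planar and tetrahedral, so four ligands adopt the sterically favoured tetrahedral geometry. → tetrahedral.

[Pt(ox)₂]²−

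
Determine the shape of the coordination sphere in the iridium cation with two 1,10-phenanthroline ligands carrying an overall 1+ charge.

Summing ligand charges against the +1 overall charge gives an oxidation state of +1 for iridium.
Ir sits in group 9, so the d-electron count is 9 − 1 = 8.
Counting donor atoms: 2×1,10-phenanthroline (bidentate) → 4 donors. Coordination number = 4.
A 5d d⁸ ion has a large crystal-field splitting; square planar leaves the high-energy d_{x²−y²} orbital empty and maximises CFSE.

square planar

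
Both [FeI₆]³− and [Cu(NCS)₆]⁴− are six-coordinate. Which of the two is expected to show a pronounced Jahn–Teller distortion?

[Cu(NCS)₆]⁴−

[FeI₆]³−: Ligand charges: each iodide is −1. With an overall charge of −3 the iron centre must be in the +3 oxidation state. Fe sits in group 8, so the d-electron count is 8 − 3 = 5. Iodide is a weak-field ligand for a first-row metal, so the complex is high-spin. The d⁵ configuration leaves the e_g set evenly filled (or empty) — no strong Jahn–Teller driving force.
[Cu(NCS)₆]⁴−: Ligand charges: each isothiocyanate is −1. With an overall charge of −4 the copper centre must be in the +2 oxidation state. Copper is a group-11 element; Cu(II) is therefore d⁹. The t₂g⁶e_g³ configuration has an unevenly filled e_g set; the Jahn–Teller theorem predicts a tetragonal distortion (typically axial elongation) to lift the degeneracy.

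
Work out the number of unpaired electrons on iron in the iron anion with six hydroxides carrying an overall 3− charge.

Ligand charges: each hydroxide is −1. With an overall charge of −3 the iron centre must be in the +3 oxidation state.
Iron is a group-8 element; Fe(III) is therefore d⁵.
The spin state decides the count: Hydroxide is a weak-field ligand for a first-row metal, so the complex is high-spin.
An octahedral high-spin d⁵ ion is t₂g³e_g², giving 5 unpaired electrons.

5 unpaired electrons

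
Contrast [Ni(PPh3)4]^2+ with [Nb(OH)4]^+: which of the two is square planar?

[Ni(PPh3)4]^2+

For [Ni(PPh3)4]^2+: Triphenylphosphine is neutral; balancing the +2 overall charge requires Ni(II). Nickel is a group-10 element; Ni(II) is therefore d⁸. Triphenylphosphine is a strong-field ligand (high in the spectrochemical series). A 3d d⁸ ion with strong-field ligands gains enough CFSE to favour square planar over tetrahedral. → square planar.
For [Nb(OH)4]^+: Each hydroxide is −1; balancing the +1 overall charge requires Nb(V). Nb sits in group 5, so the d-electron count is 5 − 5 = 0. A d⁰ ion has no crystal-field stabilisation preference between square planar and tetrahedral, so four ligands adopt the sterically favoured tetrahedral geometry. → tetrahedral.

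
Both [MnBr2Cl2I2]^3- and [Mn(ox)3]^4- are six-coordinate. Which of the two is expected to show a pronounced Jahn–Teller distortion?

[MnBr2Cl2I2]^3-: Ligand charges: each bromide is −1; each chloride is −1; each iodide is −1. With an overall charge of −3 the manganese centre must be in the +3 oxidation state. Group 7 minus oxidation state 3 gives a d⁴ configuration. Bromide, chloride, and iodide are weak-field ligands for a first-row metal, so the complex is high-spin. The t₂g³e_g¹ (high-spin) configuration has an unevenly filled e_g set; the Jahn–Teller theorem predicts a tetragonal distortion (typically axial elongation) to lift the degeneracy.
[Mn(ox)3]^4-: Summing ligand charges against the −4 overall charge gives an oxidation state of +2 for manganese. Mn sits in group 7, so the d-electron count is 7 − 2 = 5. Oxalate is a weak-field ligand for a first-row metal, so the complex is high-spin. The d⁵ configuration leaves the e_g set evenly filled (or empty) — no strong Jahn–Teller driving force.

[MnBr2Cl2I2]^3-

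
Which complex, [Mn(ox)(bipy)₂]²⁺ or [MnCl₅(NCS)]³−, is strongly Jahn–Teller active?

[Mn(ox)(bipy)₂]²⁺: Ligand charges: each oxalate is −2; 2,2′-bipyridine is neutral. With an overall charge of +2 the manganese centre must be in the +4 oxidation state. Mn sits in group 7, so the d-electron count is 7 − 4 = 3. The d³ configuration leaves the e_g set evenly filled (or empty) — no strong Jahn–Teller driving force.
[MnCl₅(NCS)]³−: Each chloride is −1; each isothiocyanate is −1; balancing the −3 overall charge requires Mn(III). Mn sits in group 7, so the d-electron count is 7 − 3 = 4. Chloride and isothiocyanate are weak-field ligands for a first-row metal, so the complex is high-spin. The t₂g³e_g¹ (high-spin) configuration has an unevenly filled e_g set; the Jahn–Teller theorem predicts a tetragonal distortion (typically axial elongation) to lift the degeneracy.

[MnCl₅(NCS)]³−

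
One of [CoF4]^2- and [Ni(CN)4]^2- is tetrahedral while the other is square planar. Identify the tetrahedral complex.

[CoF4]^2-

For [CoF4]^2-: Each fluoride is −1; balancing the −2 overall charge requires Co(II). Co sits in group 9, so the d-electron count is 9 − 2 = 7. For a high-spin 3d d⁷ ion with weak-field ligands the small Δₜ gives little square-planar CFSE advantage, so four ligands adopt the sterically favoured tetrahedral geometry. → tetrahedral.
For [Ni(CN)4]^2-: Each cyanide is −1; balancing the −2 overall charge requires Ni(II). Group 10 minus oxidation state 2 gives a d⁸ configuration. Cyanide is a strong-field ligand (high in the spectrochemical series). A 3d d⁸ ion with strong-field ligands gains enough CFSE to favour square planar over tetrahedral. → square planar.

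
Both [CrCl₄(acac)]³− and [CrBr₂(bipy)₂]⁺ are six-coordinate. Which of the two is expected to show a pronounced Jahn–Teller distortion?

[CrCl₄(acac)]³−

[CrCl₄(acac)]³−: Each chloride is −1; each acetylacetonate is −1; balancing the −3 overall charge requires Cr(II). Group 6 minus oxidation state 2 gives a d⁴ configuration. Acetylacetonate and chloride are weak-field ligands for a first-row metal, so the complex is high-spin. The t₂g³e_g¹ (high-spin) configuration has an unevenly filled e_g set; the Jahn–Teller theorem predicts a tetragonal distortion (typically axial elongation) to lift the degeneracy.
[CrBr₂(bipy)₂]⁺: Each bromide is −1; 2,2′-bipyridine is neutral; balancing the +1 overall charge requires Cr(III). Chromium is a group-6 element; Cr(III) is therefore d³. The d³ configuration leaves the e_g set evenly filled (or empty) — no strong Jahn–Teller driving force.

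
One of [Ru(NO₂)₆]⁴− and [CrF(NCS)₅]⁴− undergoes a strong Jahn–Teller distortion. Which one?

[Ru(NO₂)₆]⁴−: Each nitro (N-bound nitrite) is −1; balancing the −4 overall charge requires Ru(II). Ruthenium is a group-8 element; Ru(II) is therefore d⁶. A 4d ion has a large Δₒ and is invariably low-spin. The d⁶ configuration leaves the e_g set evenly filled (or empty) — no strong Jahn–Teller driving force.
[CrF(NCS)₅]⁴−: Summing ligand charges against the −4 overall charge gives an oxidation state of +2 for chromium. Cr sits in group 6, so the d-electron count is 6 − 2 = 4. Fluoride and isothiocyanate are weak-field ligands for a first-row metal, so the complex is high-spin. The t₂g³e_g¹ (high-spin) configuration has an unevenly filled e_g set; the Jahn–Teller theorem predicts a tetragonal distortion (typically axial elongation) to lift the degeneracy.

[CrF(NCS)₅]⁴−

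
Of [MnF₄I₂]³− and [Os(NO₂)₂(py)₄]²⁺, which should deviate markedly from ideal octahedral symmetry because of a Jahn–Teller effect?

[MnF₄I₂]³−: Each fluoride is −1; each iodide is −1; balancing the −3 overall charge requires Mn(III). Manganese is a group-7 element; Mn(III) is therefore d⁴. Fluoride and iodide are weak-field ligands for a first-row metal, so the complex is high-spin. The t₂g³e_g¹ (high-spin) configuration has an unevenly filled e_g set; the Jahn–Teller theorem predicts a tetragonal distortion (typically axial elongation) to lift the degeneracy.
[Os(NO₂)₂(py)₄]²⁺: Ligand charges: each nitro (N-bound nitrite) is −1; pyridine is neutral. With an overall charge of +2 the osmium centre must be in the +4 oxidation state. Os sits in group 8, so the d-electron count is 8 − 4 = 4. A 5d ion has a large Δₒ and is invariably low-spin. The d⁴ configuration leaves the e_g set evenly filled (or empty) — no strong Jahn–Teller driving force.

[MnF₄I₂]³−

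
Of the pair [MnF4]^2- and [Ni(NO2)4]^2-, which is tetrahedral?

[MnF4]^2-

For [MnF4]^2-: Summing ligand charges against the −2 overall charge gives an oxidation state of +2 for manganese. Mn sits in group 7, so the d-electron count is 7 − 2 = 5. A high-spin d⁵ ion has zero CFSE in either geometry, so four ligands adopt the sterically favoured tetrahedral geometry. → tetrahedral.
For [Ni(NO2)4]^2-: Summing ligand charges against the −2 overall charge gives an oxidation state of +2 for nickel. Ni sits in group 10, so the d-electron count is 10 − 2 = 8. Nitro (N-bound nitrite) is a strong-field ligand (high in the spectrochemical series). A 3d d⁸ ion with strong-field ligands gains enough CFSE to favour square planar over tetrahedral. → square planar.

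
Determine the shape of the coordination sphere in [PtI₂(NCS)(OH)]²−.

Ligand charges: each iodide is −1; each isothiocyanate is −1; each hydroxide is −1. With an overall charge of −2 the platinum centre must be in the +2 oxidation state.
Group 10 minus oxidation state 2 gives a d⁸ configuration.
Coordination number: 4.
A 5d d⁸ ion has a large crystal-field splitting; square planar leaves the high-energy d_{x²−y²} orbital empty and maximises CFSE.

square planar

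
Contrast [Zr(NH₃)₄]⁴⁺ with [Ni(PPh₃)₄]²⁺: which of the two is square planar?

[Ni(PPh₃)₄]²⁺

For [Zr(NH₃)₄]⁴⁺: Summing ligand charges against the +4 overall charge gives an oxidation state of +4 for zirconium. Zirconium is a group-4 element; Zr(IV) is therefore d⁰. A d⁰ ion has no crystal-field stabilisation preference between square planar and tetrahedral, so four ligands adopt the sterically favoured tetrahedral geometry. → tetrahedral.
For [Ni(PPh₃)₄]²⁺: Summing ligand charges against the +2 overall charge gives an oxidation state of +2 for nickel. Nickel is a group-10 element; Ni(II) is therefore d⁸. Triphenylphosphine is a strong-field ligand (high in the spectrochemical series). A 3d d⁸ ion with strong-field ligands gains enough CFSE to favour square planar over tetrahedral. → square planar.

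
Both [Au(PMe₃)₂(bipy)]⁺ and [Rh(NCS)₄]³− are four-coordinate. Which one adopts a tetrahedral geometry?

For [Au(PMe₃)₂(bipy)]⁺: Summing ligand charges against the +1 overall charge gives an oxidation state of +1 for gold. Gold is a group-11 element; Au(I) is therefore d¹⁰. A d¹⁰ ion has no crystal-field stabilisation preference between square planar and tetrahedral, so four ligands adopt the sterically favoured tetrahedral geometry. → tetrahedral.
For [Rh(NCS)₄]³−: Ligand charges: each isothiocyanate is −1. With an overall charge of −3 the rhodium centre must be in the +1 oxidation state. Group 9 minus oxidation state 1 gives a d⁸ configuration. A 4d d⁸ ion has a large crystal-field splitting; square planar leaves the high-energy d_{x²−y²} orbital empty and maximises CFSE. → square planar.

[Au(PMe₃)₂(bipy)]⁺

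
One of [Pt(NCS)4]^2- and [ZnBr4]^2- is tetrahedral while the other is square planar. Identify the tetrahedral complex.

For [Pt(NCS)4]^2-: Ligand charges: each isothiocyanate is −1. With an overall charge of −2 the platinum centre must be in the +2 oxidation state. Group 10 minus oxidation state 2 gives a d⁸ configuration. A 5d d⁸ ion has a large crystal-field splitting; square planar leaves the high-energy d_{x²−y²} orbital empty and maximises CFSE. → square planar.
For [ZnBr4]^2-: Summing ligand charges against the −2 overall charge gives an oxidation state of +2 for zinc. Zinc is a group-12 element; Zn(II) is therefore d¹⁰. A d¹⁰ ion has no crystal-field stabilisation preference between square planar and tetrahedral, so four ligands adopt the sterically favoured tetrahedral geometry. → tetrahedral.

[ZnBr4]^2-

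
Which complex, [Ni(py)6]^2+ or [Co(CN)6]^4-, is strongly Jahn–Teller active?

[Ni(py)6]^2+: Ligand charges: pyridine is neutral. With an overall charge of +2 the nickel centre must be in the +2 oxidation state. Group 10 minus oxidation state 2 gives a d⁸ configuration. The d⁸ configuration leaves the e_g set evenly filled (or empty) — no strong Jahn–Teller driving force.
[Co(CN)6]^4-: Ligand charges: each cyanide is −1. With an overall charge of −4 the cobalt centre must be in the +2 oxidation state. Cobalt is a group-9 element; Co(II) is therefore d⁷. Cyanide is a strong-field ligand (high in the spectrochemical series) for a first-row metal, so the complex is low-spin. The t₂g⁶e_g¹ (low-spin) configuration has an unevenly filled e_g set; the Jahn–Teller theorem predicts a tetragonal distortion (typically axial elongation) to lift the degeneracy.

[Co(CN)6]^4-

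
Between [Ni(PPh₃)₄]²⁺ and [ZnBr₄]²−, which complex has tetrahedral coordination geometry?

[ZnBr₄]²−

For [Ni(PPh₃)₄]²⁺: Triphenylphosphine is neutral; balancing the +2 overall charge requires Ni(II). Group 10 minus oxidation state 2 gives a d⁸ configuration. Triphenylphosphine is a strong-field ligand (high in the spectrochemical series). A 3d d⁸ ion with strong-field ligands gains enough CFSE to favour square planar over tetrahedral. → square planar.
For [ZnBr₄]²−: Each bromide is −1; balancing the −2 overall charge requires Zn(II). Zn sits in group 12, so the d-electron count is 12 − 2 = 10. A d¹⁰ ion has no crystal-field stabilisation preference between square planar and tetrahedral, so four ligands adopt the sterically favoured tetrahedral geometry. → tetrahedral.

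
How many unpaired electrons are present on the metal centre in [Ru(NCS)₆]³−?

Summing ligand charges against the −3 overall charge gives an oxidation state of +3 for ruthenium.
Group 8 minus oxidation state 3 gives a d⁵ configuration.
The spin state decides the count: a 4d ion has a large Δₒ and is invariably low-spin.
An octahedral low-spin d⁵ ion is t₂g⁵e_g⁰, giving 1 unpaired electron.

1 unpaired electron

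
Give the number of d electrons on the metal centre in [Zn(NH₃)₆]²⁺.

d10

Ligand charges: ammonia is neutral. With an overall charge of +2 the zinc centre must be in the +2 oxidation state.
Group 12 minus oxidation state 2 gives a d¹⁰ configuration.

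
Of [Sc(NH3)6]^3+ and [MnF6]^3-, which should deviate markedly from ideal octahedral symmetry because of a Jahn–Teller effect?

[Sc(NH3)6]^3+: Ammonia is neutral; balancing the +3 overall charge requires Sc(III). Scandium is a group-3 element; Sc(III) is therefore d⁰. The d⁰ configuration leaves the e_g set evenly filled (or empty) — no strong Jahn–Teller driving force.
[MnF6]^3-: Ligand charges: each fluoride is −1. With an overall charge of −3 the manganese centre must be in the +3 oxidation state. Group 7 minus oxidation state 3 gives a d⁴ configuration. Fluoride is a weak-field ligand for a first-row metal, so the complex is high-spin. The t₂g³e_g¹ (high-spin) configuration has an unevenly filled e_g set; the Jahn–Teller theorem predicts a tetragonal distortion (typically axial elongation) to lift the degeneracy.

[MnF6]^3-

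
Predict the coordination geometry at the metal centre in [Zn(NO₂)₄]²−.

tetrahedral

Ligand charges: each nitro (N-bound nitrite) is −1. With an overall charge of −2 the zinc centre must be in the +2 oxidation state.
Zn sits in group 12, so the d-electron count is 12 − 2 = 10.
With 4 monodentate ligands the coordination number is 4.
A d¹⁰ ion has no crystal-field stabilisation preference between square planar and tetrahedral, so four ligands adopt the sterically favoured tetrahedral geometry.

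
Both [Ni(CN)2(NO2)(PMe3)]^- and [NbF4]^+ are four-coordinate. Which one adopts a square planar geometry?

For [Ni(CN)2(NO2)(PMe3)]^-: Summing ligand charges against the −1 overall charge gives an oxidation state of +2 for nickel. Group 10 minus oxidation state 2 gives a d⁸ configuration. Cyanide, nitro (N-bound nitrite), and trimethylphosphine are strong-field ligands (high in the spectrochemical series). A 3d d⁸ ion with strong-field ligands gains enough CFSE to favour square planar over tetrahedral. → square planar.
For [NbF4]^+: Each fluoride is −1; balancing the +1 overall charge requires Nb(V). Niobium is a group-5 element; Nb(V) is therefore d⁰. A d⁰ ion has no crystal-field stabilisation preference between square planar and tetrahedral, so four ligands adopt the sterically favoured tetrahedral geometry. → tetrahedral.

[Ni(CN)2(NO2)(PMe3)]^-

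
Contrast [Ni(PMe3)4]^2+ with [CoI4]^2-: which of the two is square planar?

For [Ni(PMe3)4]^2+: Ligand charges: trimethylphosphine is neutral. With an overall charge of +2 the nickel centre must be in the +2 oxidation state. Nickel is a group-10 element; Ni(II) is therefore d⁸. Trimethylphosphine is a strong-field ligand (high in the spectrochemical series). A 3d d⁸ ion with strong-field ligands gains enough CFSE to favour square planar over tetrahedral. → square planar.
For [CoI4]^2-: Each iodide is −1; balancing the −2 overall charge requires Co(II). Cobalt is a group-9 element; Co(II) is therefore d⁷. For a high-spin 3d d⁷ ion with weak-field ligands the small Δₜ gives little square-planar CFSE advantage, so four ligands adopt the sterically favoured tetrahedral geometry. → tetrahedral.

[Ni(PMe3)4]^2+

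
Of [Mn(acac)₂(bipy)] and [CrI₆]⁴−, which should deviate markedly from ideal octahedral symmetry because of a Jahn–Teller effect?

[CrI₆]⁴−

[Mn(acac)₂(bipy)]: Summing ligand charges against the 0 overall charge gives an oxidation state of +2 for manganese. Manganese is a group-7 element; Mn(II) is therefore d⁵. Acetylacetonate is a weak-field ligand for a first-row metal, so the complex is high-spin. The d⁵ configuration leaves the e_g set evenly filled (or empty) — no strong Jahn–Teller driving force.
[CrI₆]⁴−: Ligand charges: each iodide is −1. With an overall charge of −4 the chromium centre must be in the +2 oxidation state. Group 6 minus oxidation state 2 gives a d⁴ configuration. Iodide is a weak-field ligand for a first-row metal, so the complex is high-spin. The t₂g³e_g¹ (high-spin) configuration has an unevenly filled e_g set; the Jahn–Teller theorem predicts a tetragonal distortion (typically axial elongation) to lift the degeneracy.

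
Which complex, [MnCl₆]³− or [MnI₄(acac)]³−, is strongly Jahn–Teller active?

[MnCl₆]³−: Each chloride is −1; balancing the −3 overall charge requires Mn(III). Mn sits in group 7, so the d-electron count is 7 − 3 = 4. Chloride is a weak-field ligand for a first-row metal, so the complex is high-spin. The t₂g³e_g¹ (high-spin) configuration has an unevenly filled e_g set; the Jahn–Teller theorem predicts a tetragonal distortion (typically axial elongation) to lift the degeneracy.
[MnI₄(acac)]³−: Ligand charges: each iodide is −1; each acetylacetonate is −1. With an overall charge of −3 the manganese centre must be in the +2 oxidation state. Mn sits in group 7, so the d-electron count is 7 − 2 = 5. Acetylacetonate and iodide are weak-field ligands for a first-row metal, so the complex is high-spin. The d⁵ configuration leaves the e_g set evenly filled (or empty) — no strong Jahn–Teller driving force.

[MnCl₆]³−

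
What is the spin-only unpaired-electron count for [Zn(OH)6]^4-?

Ligand charges: each hydroxide is −1. With an overall charge of −4 the zinc centre must be in the +2 oxidation state.
Zn sits in group 12, so the d-electron count is 12 − 2 = 10.
In an octahedral field the d¹⁰ configuration is t₂g⁶e_g⁴, giving 0 unpaired electrons.

0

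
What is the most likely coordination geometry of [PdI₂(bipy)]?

square planar

Ligand charges: each iodide is −1; 2,2′-bipyridine is neutral. With an overall charge of 0 the palladium centre must be in the +2 oxidation state.
Group 10 minus oxidation state 2 gives a d⁸ configuration.
Counting donor atoms: 2×iodide (monodentate) → 2 donors; 1×2,2′-bipyridine (bidentate) → 2 donors. Coordination number = 4.
A 4d d⁸ ion has a large crystal-field splitting; square planar leaves the high-energy d_{x²−y²} orbital empty and maximises CFSE.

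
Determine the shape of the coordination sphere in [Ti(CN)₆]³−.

Summing ligand charges against the −3 overall charge gives an oxidation state of +3 for titanium.
Titanium is a group-4 element; Ti(III) is therefore d¹.
Coordination number: 6.
Six donors around a single metal centre give an octahedral coordination sphere.

octahedral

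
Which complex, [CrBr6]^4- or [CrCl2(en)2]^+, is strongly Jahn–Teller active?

[CrBr6]^4-: Each bromide is −1; balancing the −4 overall charge requires Cr(II). Chromium is a group-6 element; Cr(II) is therefore d⁴. Bromide is a weak-field ligand for a first-row metal, so the complex is high-spin. The t₂g³e_g¹ (high-spin) configuration has an unevenly filled e_g set; the Jahn–Teller theorem predicts a tetragonal distortion (typically axial elongation) to lift the degeneracy.
[CrCl2(en)2]^+: Summing ligand charges against the +1 overall charge gives an oxidation state of +3 for chromium. Cr sits in group 6, so the d-electron count is 6 − 3 = 3. The d³ configuration leaves the e_g set evenly filled (or empty) — no strong Jahn–Teller driving force.

[CrBr6]^4-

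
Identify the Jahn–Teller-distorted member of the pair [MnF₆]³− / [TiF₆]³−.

[MnF₆]³−: Ligand charges: each fluoride is −1. With an overall charge of −3 the manganese centre must be in the +3 oxidation state. Group 7 minus oxidation state 3 gives a d⁴ configuration. Fluoride is a weak-field ligand for a first-row metal, so the complex is high-spin. The t₂g³e_g¹ (high-spin) configuration has an unevenly filled e_g set; the Jahn–Teller theorem predicts a tetragonal distortion (typically axial elongation) to lift the degeneracy.
[TiF₆]³−: Ligand charges: each fluoride is −1. With an overall charge of −3 the titanium centre must be in the +3 oxidation state. Ti sits in group 4, so the d-electron count is 4 − 3 = 1. The d¹ configuration leaves the e_g set evenly filled (or empty) — no strong Jahn–Teller driving force.

[MnF₆]³−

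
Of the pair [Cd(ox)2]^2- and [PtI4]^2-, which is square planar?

For [Cd(ox)2]^2-: Summing ligand charges against the −2 overall charge gives an oxidation state of +2 for cadmium. Cadmium is a group-12 element; Cd(II) is therefore d¹⁰. A d¹⁰ ion has no crystal-field stabilisation preference between square planar and tetrahedral, so four ligands adopt the sterically favoured tetrahedral geometry. → tetrahedral.
For [PtI4]^2-: Ligand charges: each iodide is −1. With an overall charge of −2 the platinum centre must be in the +2 oxidation state. Platinum is a group-10 element; Pt(II) is therefore d⁸. A 5d d⁸ ion has a large crystal-field splitting; square planar leaves the high-energy d_{x²−y²} orbital empty and maximises CFSE. → square planar.

[PtI4]^2-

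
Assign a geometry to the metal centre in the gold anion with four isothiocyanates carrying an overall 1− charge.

Each isothiocyanate is −1; balancing the −1 overall charge requires Au(III).
Au sits in group 11, so the d-electron count is 11 − 3 = 8.
Coordination number: 4.
A 5d d⁸ ion has a large crystal-field splitting; square planar leaves the high-energy d_{x²−y²} orbital empty and maximises CFSE.

square planar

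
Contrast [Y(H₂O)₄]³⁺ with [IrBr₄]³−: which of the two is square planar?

For [Y(H₂O)₄]³⁺: Water is neutral; balancing the +3 overall charge requires Y(III). Y sits in group 3, so the d-electron count is 3 − 3 = 0. A d⁰ ion has no crystal-field stabilisation preference between square planar and tetrahedral, so four ligands adopt the sterically favoured tetrahedral geometry. → tetrahedral.
For [IrBr₄]³−: Summing ligand charges against the −3 overall charge gives an oxidation state of +1 for iridium. Ir sits in group 9, so the d-electron count is 9 − 1 = 8. A 5d d⁸ ion has a large crystal-field splitting; square planar leaves the high-energy d_{x²−y²} orbital empty and maximises CFSE. → square planar.

[IrBr₄]³−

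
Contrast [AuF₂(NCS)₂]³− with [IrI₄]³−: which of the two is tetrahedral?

[AuF₂(NCS)₂]³−

For [AuF₂(NCS)₂]³−: Each fluoride is −1; each isothiocyanate is −1; balancing the −3 overall charge requires Au(I). Au sits in group 11, so the d-electron count is 11 − 1 = 10. A d¹⁰ ion has no crystal-field stabilisation preference between square planar and tetrahedral, so four ligands adopt the sterically favoured tetrahedral geometry. → tetrahedral.
For [IrI₄]³−: Ligand charges: each iodide is −1. With an overall charge of −3 the iridium centre must be in the +1 oxidation state. Iridium is a group-9 element; Ir(I) is therefore d⁸. A 5d d⁸ ion has a large crystal-field splitting; square planar leaves the high-energy d_{x²−y²} orbital empty and maximises CFSE. → square planar.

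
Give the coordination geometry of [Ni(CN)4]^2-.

square planar

Summing ligand charges against the −2 overall charge gives an oxidation state of +2 for nickel.
Ni sits in group 10, so the d-electron count is 10 − 2 = 8.
With 4 monodentate ligands the coordination number is 4.
Cyanide is a strong-field ligand (high in the spectrochemical series).
A 3d d⁸ ion with strong-field ligands gains enough CFSE to favour square planar over tetrahedral.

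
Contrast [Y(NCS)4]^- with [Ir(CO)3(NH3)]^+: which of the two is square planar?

For [Y(NCS)4]^-: Summing ligand charges against the −1 overall charge gives an oxidation state of +3 for yttrium. Group 3 minus oxidation state 3 gives a d⁰ configuration. A d⁰ ion has no crystal-field stabilisation preference between square planar and tetrahedral, so four ligands adopt the sterically favoured tetrahedral geometry. → tetrahedral.
For [Ir(CO)3(NH3)]^+: Carbonyl is neutral; ammonia is neutral; balancing the +1 overall charge requires Ir(I). Ir sits in group 9, so the d-electron count is 9 − 1 = 8. A 5d d⁸ ion has a large crystal-field splitting; square planar leaves the high-energy d_{x²−y²} orbital empty and maximises CFSE. → square planar.

[Ir(CO)3(NH3)]^+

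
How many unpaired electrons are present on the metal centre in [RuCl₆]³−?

1

Ligand charges: each chloride is −1. With an overall charge of −3 the ruthenium centre must be in the +3 oxidation state.
Group 8 minus oxidation state 3 gives a d⁵ configuration.
The spin state decides the count: a 4d ion has a large Δₒ and is invariably low-spin.
An octahedral low-spin d⁵ ion is t₂g⁵e_g⁰, giving 1 unpaired electron.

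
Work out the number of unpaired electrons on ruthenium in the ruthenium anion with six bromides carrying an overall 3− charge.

Ligand charges: each bromide is −1. With an overall charge of −3 the ruthenium centre must be in the +3 oxidation state.
Ruthenium is a group-8 element; Ru(III) is therefore d⁵.
The spin state decides the count: a 4d ion has a large Δₒ and is invariably low-spin.
An octahedral low-spin d⁵ ion is t₂g⁵e_g⁰, giving 1 unpaired electron.

1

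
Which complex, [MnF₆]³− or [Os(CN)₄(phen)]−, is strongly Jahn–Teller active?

[MnF₆]³−: Ligand charges: each fluoride is −1. With an overall charge of −3 the manganese centre must be in the +3 oxidation state. Group 7 minus oxidation state 3 gives a d⁴ configuration. Fluoride is a weak-field ligand for a first-row metal, so the complex is high-spin. The t₂g³e_g¹ (high-spin) configuration has an unevenly filled e_g set; the Jahn–Teller theorem predicts a tetragonal distortion (typically axial elongation) to lift the degeneracy.
[Os(CN)₄(phen)]−: Each cyanide is −1; 1,10-phenanthroline is neutral; balancing the −1 overall charge requires Os(III). Osmium is a group-8 element; Os(III) is therefore d⁵. A 5d ion has a large Δₒ and is invariably low-spin. The d⁵ configuration leaves the e_g set evenly filled (or empty) — no strong Jahn–Teller driving force.

[MnF₆]³−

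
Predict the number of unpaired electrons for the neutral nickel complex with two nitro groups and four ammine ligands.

2

Each nitro (N-bound nitrite) is −1; ammonia is neutral; balancing the 0 overall charge requires Ni(II).
Ni sits in group 10, so the d-electron count is 10 − 2 = 8.
In an octahedral field the d⁸ configuration is t₂g⁶e_g² (only one arrangement possible), giving 2 unpaired electrons.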